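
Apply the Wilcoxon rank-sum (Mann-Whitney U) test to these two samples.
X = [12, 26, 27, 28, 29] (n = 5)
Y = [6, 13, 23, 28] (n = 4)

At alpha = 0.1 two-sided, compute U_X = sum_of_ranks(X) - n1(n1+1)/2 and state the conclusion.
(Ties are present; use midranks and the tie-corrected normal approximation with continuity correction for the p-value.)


Step 1: Combine and sort all 9 observations; assign midranks.
sorted (value, group): (6,Y), (12,X), (13,Y), (23,Y), (26,X), (27,X), (28,X), (28,Y), (29,X)
ranks: 6->1, 12->2, 13->3, 23->4, 26->5, 27->6, 28->7.5, 28->7.5, 29->9
Step 2: Rank sum for X: R1 = 2 + 5 + 6 + 7.5 + 9 = 29.5.
Step 3: U_X = R1 - n1(n1+1)/2 = 29.5 - 5*6/2 = 29.5 - 15 = 14.5.
       U_Y = n1*n2 - U_X = 20 - 14.5 = 5.5.
Step 4: Ties are present, so use the tie-corrected normal approximation (with continuity correction) for the p-value.
Step 5: p-value = 0.325163; compare to alpha = 0.1. fail to reject H0.

U_X = 14.5, p = 0.325163, fail to reject H0 at alpha = 0.1.


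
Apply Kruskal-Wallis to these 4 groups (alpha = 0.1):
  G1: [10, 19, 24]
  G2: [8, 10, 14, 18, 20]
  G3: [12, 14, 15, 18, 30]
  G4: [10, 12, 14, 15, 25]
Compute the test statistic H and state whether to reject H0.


Step 1: Combine all N = 18 observations and assign midranks.
sorted (value, group, rank): (8,G2,1), (10,G1,3), (10,G2,3), (10,G4,3), (12,G3,5.5), (12,G4,5.5), (14,G2,8), (14,G3,8), (14,G4,8), (15,G3,10.5), (15,G4,10.5), (18,G2,12.5), (18,G3,12.5), (19,G1,14), (20,G2,15), (24,G1,16), (25,G4,17), (30,G3,18)
Step 2: Sum ranks within each group.
R_1 = 33 (n_1 = 3)
R_2 = 39.5 (n_2 = 5)
R_3 = 54.5 (n_3 = 5)
R_4 = 44 (n_4 = 5)
Step 3: H = 12/(N(N+1)) * sum(R_i^2/n_i) - 3(N+1)
     = 12/(18*19) * (33^2/3 + 39.5^2/5 + 54.5^2/5 + 44^2/5) - 3*19
     = 0.035088 * 1656.3 - 57
     = 1.115789.
Step 4: Ties present; correction factor C = 1 - 66/(18^3 - 18) = 0.988648. Corrected H = 1.115789 / 0.988648 = 1.128601.
Step 5: Under H0, H ~ chi^2(3); p-value = 0.770174.
Step 6: alpha = 0.1. fail to reject H0.

H = 1.1286, df = 3, p = 0.770174, fail to reject H0.


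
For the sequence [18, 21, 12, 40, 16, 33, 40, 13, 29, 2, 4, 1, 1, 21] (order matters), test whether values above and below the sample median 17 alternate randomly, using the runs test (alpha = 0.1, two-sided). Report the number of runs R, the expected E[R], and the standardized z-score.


Step 1: Compute median = 17; label A = above, B = below.
Labels in order: AABABAABABBBBA  (n_A = 7, n_B = 7)
Step 2: Count runs R = 9.
Step 3: Under H0 (random ordering), E[R] = 2*n_A*n_B/(n_A+n_B) + 1 = 2*7*7/14 + 1 = 8.0000.
        Var[R] = 2*n_A*n_B*(2*n_A*n_B - n_A - n_B) / ((n_A+n_B)^2 * (n_A+n_B-1)) = 8232/2548 = 3.2308.
        SD[R] = 1.7974.
Step 4: Continuity-corrected z = (R - 0.5 - E[R]) / SD[R] = (9 - 0.5 - 8.0000) / 1.7974 = 0.2782.
Step 5: Two-sided p-value via normal approximation = 2*(1 - Phi(|z|)) = 0.780879.
Step 6: alpha = 0.1. fail to reject H0.

R = 9, z = 0.2782, p = 0.780879, fail to reject H0.


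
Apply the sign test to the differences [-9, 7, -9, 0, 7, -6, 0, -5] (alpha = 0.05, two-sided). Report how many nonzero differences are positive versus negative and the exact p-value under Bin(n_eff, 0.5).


Step 1: Discard zero differences. Original n = 8; n_eff = number of nonzero differences = 6.
Nonzero differences (with sign): -9, +7, -9, +7, -6, -5
Step 2: Count signs: positive = 2, negative = 4.
Step 3: Under H0: P(positive) = 0.5, so the number of positives S ~ Bin(6, 0.5).
Step 4: Two-sided exact p-value = sum of Bin(6,0.5) probabilities at or below the observed probability = 0.687500.
Step 5: alpha = 0.05. fail to reject H0.

n_eff = 6, pos = 2, neg = 4, p = 0.687500, fail to reject H0.


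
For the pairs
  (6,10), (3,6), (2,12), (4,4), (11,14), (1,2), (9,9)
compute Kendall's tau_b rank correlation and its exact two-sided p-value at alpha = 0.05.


Step 1: Enumerate the 21 unordered pairs (i,j) with i<j and classify each by sign(x_j-x_i) * sign(y_j-y_i).
  (1,2):dx=-3,dy=-4->C; (1,3):dx=-4,dy=+2->D; (1,4):dx=-2,dy=-6->C; (1,5):dx=+5,dy=+4->C
  (1,6):dx=-5,dy=-8->C; (1,7):dx=+3,dy=-1->D; (2,3):dx=-1,dy=+6->D; (2,4):dx=+1,dy=-2->D
  (2,5):dx=+8,dy=+8->C; (2,6):dx=-2,dy=-4->C; (2,7):dx=+6,dy=+3->C; (3,4):dx=+2,dy=-8->D
  (3,5):dx=+9,dy=+2->C; (3,6):dx=-1,dy=-10->C; (3,7):dx=+7,dy=-3->D; (4,5):dx=+7,dy=+10->C
  (4,6):dx=-3,dy=-2->C; (4,7):dx=+5,dy=+5->C; (5,6):dx=-10,dy=-12->C; (5,7):dx=-2,dy=-5->C
  (6,7):dx=+8,dy=+7->C
Step 2: C = 15, D = 6, total pairs = 21.
Step 3: tau = (C - D)/(n(n-1)/2) = (15 - 6)/21 = 0.428571.
Step 4: Exact two-sided p-value (enumerate n! = 5040 permutations of y under H0): p = 0.238889.
Step 5: alpha = 0.05. fail to reject H0.

tau_b = 0.4286 (C=15, D=6), p = 0.238889, fail to reject H0.


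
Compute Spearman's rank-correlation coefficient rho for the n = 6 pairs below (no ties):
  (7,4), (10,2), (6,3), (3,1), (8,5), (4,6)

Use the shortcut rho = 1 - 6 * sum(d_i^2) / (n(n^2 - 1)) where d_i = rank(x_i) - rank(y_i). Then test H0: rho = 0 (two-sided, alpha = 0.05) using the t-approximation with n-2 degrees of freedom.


Step 1: Rank x and y separately (midranks; no ties here).
rank(x): 7->4, 10->6, 6->3, 3->1, 8->5, 4->2
rank(y): 4->4, 2->2, 3->3, 1->1, 5->5, 6->6
Step 2: d_i = R_x(i) - R_y(i); compute d_i^2.
  (4-4)^2=0, (6-2)^2=16, (3-3)^2=0, (1-1)^2=0, (5-5)^2=0, (2-6)^2=16
sum(d^2) = 32.
Step 3: rho = 1 - 6*32 / (6*(6^2 - 1)) = 1 - 192/210 = 0.085714.
Step 4: Under H0, t = rho * sqrt((n-2)/(1-rho^2)) = 0.1721 ~ t(4).
Step 5: Two-sided p-value from the t-distribution with 4 df = 0.871743.
Step 6: alpha = 0.05. fail to reject H0.

rho = 0.0857, p = 0.871743, fail to reject H0 at alpha = 0.05.


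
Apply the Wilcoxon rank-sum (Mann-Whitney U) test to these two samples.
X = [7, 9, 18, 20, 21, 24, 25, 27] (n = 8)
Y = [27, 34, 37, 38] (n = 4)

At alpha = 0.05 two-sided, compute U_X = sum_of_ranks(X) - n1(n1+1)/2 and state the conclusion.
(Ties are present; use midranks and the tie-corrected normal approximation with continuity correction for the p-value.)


Step 1: Combine and sort all 12 observations; assign midranks.
sorted (value, group): (7,X), (9,X), (18,X), (20,X), (21,X), (24,X), (25,X), (27,X), (27,Y), (34,Y), (37,Y), (38,Y)
ranks: 7->1, 9->2, 18->3, 20->4, 21->5, 24->6, 25->7, 27->8.5, 27->8.5, 34->10, 37->11, 38->12
Step 2: Rank sum for X: R1 = 1 + 2 + 3 + 4 + 5 + 6 + 7 + 8.5 = 36.5.
Step 3: U_X = R1 - n1(n1+1)/2 = 36.5 - 8*9/2 = 36.5 - 36 = 0.5.
       U_Y = n1*n2 - U_X = 32 - 0.5 = 31.5.
Step 4: Ties are present, so use the tie-corrected normal approximation (with continuity correction) for the p-value.
Step 5: p-value = 0.010708; compare to alpha = 0.05. reject H0.

U_X = 0.5, p = 0.010708, reject H0 at alpha = 0.05.


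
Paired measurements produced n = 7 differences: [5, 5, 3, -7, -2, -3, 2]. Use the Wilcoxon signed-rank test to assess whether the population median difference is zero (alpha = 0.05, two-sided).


Step 1: Drop any zero differences (none here) and take |d_i|.
|d| = [5, 5, 3, 7, 2, 3, 2]
Step 2: Midrank |d_i| (ties get averaged ranks).
ranks: |5|->5.5, |5|->5.5, |3|->3.5, |7|->7, |2|->1.5, |3|->3.5, |2|->1.5
Step 3: Attach original signs; sum ranks with positive sign and with negative sign.
W+ = 5.5 + 5.5 + 3.5 + 1.5 = 16
W- = 7 + 1.5 + 3.5 = 12
(Check: W+ + W- = 28 should equal n(n+1)/2 = 28.)
Step 4: Test statistic W = min(W+, W-) = 12.
Step 5: Ties in |d|, so use the tie-corrected normal approximation.
        E[W] = n(n+1)/4 = 7*8/4 = 14.
        Tie groups: |d|=2 (t=2), |d|=3 (t=2), |d|=5 (t=2); sum(t^3 - t) = 18.
        Var[W] = n(n+1)(2n+1)/24 - sum(t^3-t)/48 = 840/24 - 18/48 = 34.625.
        z = (W - E[W]) / sqrt(Var[W]) = (12 - 14) / 5.8843 = -0.3399.
        Two-sided p = 2*Phi(z) = 0.733941.
Step 6: alpha = 0.05. fail to reject H0.

W+ = 16, W- = 12, W = min = 12, p = 0.733941, fail to reject H0.


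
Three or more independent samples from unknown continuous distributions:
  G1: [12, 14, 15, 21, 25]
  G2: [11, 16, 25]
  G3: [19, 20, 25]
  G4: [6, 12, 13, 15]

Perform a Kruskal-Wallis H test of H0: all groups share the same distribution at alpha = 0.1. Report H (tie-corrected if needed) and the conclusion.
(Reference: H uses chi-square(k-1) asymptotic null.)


Step 1: Combine all N = 15 observations and assign midranks.
sorted (value, group, rank): (6,G4,1), (11,G2,2), (12,G1,3.5), (12,G4,3.5), (13,G4,5), (14,G1,6), (15,G1,7.5), (15,G4,7.5), (16,G2,9), (19,G3,10), (20,G3,11), (21,G1,12), (25,G1,14), (25,G2,14), (25,G3,14)
Step 2: Sum ranks within each group.
R_1 = 43 (n_1 = 5)
R_2 = 25 (n_2 = 3)
R_3 = 35 (n_3 = 3)
R_4 = 17 (n_4 = 4)
Step 3: H = 12/(N(N+1)) * sum(R_i^2/n_i) - 3(N+1)
     = 12/(15*16) * (43^2/5 + 25^2/3 + 35^2/3 + 17^2/4) - 3*16
     = 0.050000 * 1058.72 - 48
     = 4.935833.
Step 4: Ties present; correction factor C = 1 - 36/(15^3 - 15) = 0.989286. Corrected H = 4.935833 / 0.989286 = 4.989290.
Step 5: Under H0, H ~ chi^2(3); p-value = 0.172583.
Step 6: alpha = 0.1. fail to reject H0.

H = 4.9893, df = 3, p = 0.172583, fail to reject H0.


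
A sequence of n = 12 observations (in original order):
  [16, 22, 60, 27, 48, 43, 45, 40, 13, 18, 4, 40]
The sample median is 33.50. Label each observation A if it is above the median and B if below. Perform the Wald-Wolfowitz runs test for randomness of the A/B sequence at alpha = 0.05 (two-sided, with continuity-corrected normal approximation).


Step 1: Compute median = 33.50; label A = above, B = below.
Labels in order: BBABAAAABBBA  (n_A = 6, n_B = 6)
Step 2: Count runs R = 6.
Step 3: Under H0 (random ordering), E[R] = 2*n_A*n_B/(n_A+n_B) + 1 = 2*6*6/12 + 1 = 7.0000.
        Var[R] = 2*n_A*n_B*(2*n_A*n_B - n_A - n_B) / ((n_A+n_B)^2 * (n_A+n_B-1)) = 4320/1584 = 2.7273.
        SD[R] = 1.6514.
Step 4: Continuity-corrected z = (R + 0.5 - E[R]) / SD[R] = (6 + 0.5 - 7.0000) / 1.6514 = -0.3028.
Step 5: Two-sided p-value via normal approximation = 2*(1 - Phi(|z|)) = 0.762069.
Step 6: alpha = 0.05. fail to reject H0.

R = 6, z = -0.3028, p = 0.762069, fail to reject H0.


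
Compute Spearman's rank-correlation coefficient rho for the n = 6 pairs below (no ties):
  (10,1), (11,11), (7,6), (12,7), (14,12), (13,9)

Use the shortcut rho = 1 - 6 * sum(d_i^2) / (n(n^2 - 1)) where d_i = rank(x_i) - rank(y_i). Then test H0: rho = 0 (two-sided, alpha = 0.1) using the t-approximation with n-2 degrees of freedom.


Step 1: Rank x and y separately (midranks; no ties here).
rank(x): 10->2, 11->3, 7->1, 12->4, 14->6, 13->5
rank(y): 1->1, 11->5, 6->2, 7->3, 12->6, 9->4
Step 2: d_i = R_x(i) - R_y(i); compute d_i^2.
  (2-1)^2=1, (3-5)^2=4, (1-2)^2=1, (4-3)^2=1, (6-6)^2=0, (5-4)^2=1
sum(d^2) = 8.
Step 3: rho = 1 - 6*8 / (6*(6^2 - 1)) = 1 - 48/210 = 0.771429.
Step 4: Under H0, t = rho * sqrt((n-2)/(1-rho^2)) = 2.4247 ~ t(4).
Step 5: Two-sided p-value from the t-distribution with 4 df = 0.072397.
Step 6: alpha = 0.1. reject H0.

rho = 0.7714, p = 0.072397, reject H0 at alpha = 0.1.


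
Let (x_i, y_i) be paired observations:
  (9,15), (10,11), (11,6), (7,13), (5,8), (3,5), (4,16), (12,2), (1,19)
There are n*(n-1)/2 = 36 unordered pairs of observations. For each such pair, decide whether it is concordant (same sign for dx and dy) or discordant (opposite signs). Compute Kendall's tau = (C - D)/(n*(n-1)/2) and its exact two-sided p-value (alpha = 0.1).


Step 1: Enumerate the 36 unordered pairs (i,j) with i<j and classify each by sign(x_j-x_i) * sign(y_j-y_i).
  (1,2):dx=+1,dy=-4->D; (1,3):dx=+2,dy=-9->D; (1,4):dx=-2,dy=-2->C; (1,5):dx=-4,dy=-7->C
  (1,6):dx=-6,dy=-10->C; (1,7):dx=-5,dy=+1->D; (1,8):dx=+3,dy=-13->D; (1,9):dx=-8,dy=+4->D
  (2,3):dx=+1,dy=-5->D; (2,4):dx=-3,dy=+2->D; (2,5):dx=-5,dy=-3->C; (2,6):dx=-7,dy=-6->C
  (2,7):dx=-6,dy=+5->D; (2,8):dx=+2,dy=-9->D; (2,9):dx=-9,dy=+8->D; (3,4):dx=-4,dy=+7->D
  (3,5):dx=-6,dy=+2->D; (3,6):dx=-8,dy=-1->C; (3,7):dx=-7,dy=+10->D; (3,8):dx=+1,dy=-4->D
  (3,9):dx=-10,dy=+13->D; (4,5):dx=-2,dy=-5->C; (4,6):dx=-4,dy=-8->C; (4,7):dx=-3,dy=+3->D
  (4,8):dx=+5,dy=-11->D; (4,9):dx=-6,dy=+6->D; (5,6):dx=-2,dy=-3->C; (5,7):dx=-1,dy=+8->D
  (5,8):dx=+7,dy=-6->D; (5,9):dx=-4,dy=+11->D; (6,7):dx=+1,dy=+11->C; (6,8):dx=+9,dy=-3->D
  (6,9):dx=-2,dy=+14->D; (7,8):dx=+8,dy=-14->D; (7,9):dx=-3,dy=+3->D; (8,9):dx=-11,dy=+17->D
Step 2: C = 10, D = 26, total pairs = 36.
Step 3: tau = (C - D)/(n(n-1)/2) = (10 - 26)/36 = -0.444444.
Step 4: Exact two-sided p-value (enumerate n! = 362880 permutations of y under H0): p = 0.119439.
Step 5: alpha = 0.1. fail to reject H0.

tau_b = -0.4444 (C=10, D=26), p = 0.119439, fail to reject H0.


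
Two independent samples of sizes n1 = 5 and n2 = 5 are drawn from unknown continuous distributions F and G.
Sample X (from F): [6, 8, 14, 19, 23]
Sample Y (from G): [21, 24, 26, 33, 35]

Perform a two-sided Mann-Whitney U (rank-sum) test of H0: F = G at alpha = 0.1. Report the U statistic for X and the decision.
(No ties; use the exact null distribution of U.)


Step 1: Combine and sort all 10 observations; assign midranks.
sorted (value, group): (6,X), (8,X), (14,X), (19,X), (21,Y), (23,X), (24,Y), (26,Y), (33,Y), (35,Y)
ranks: 6->1, 8->2, 14->3, 19->4, 21->5, 23->6, 24->7, 26->8, 33->9, 35->10
Step 2: Rank sum for X: R1 = 1 + 2 + 3 + 4 + 6 = 16.
Step 3: U_X = R1 - n1(n1+1)/2 = 16 - 5*6/2 = 16 - 15 = 1.
       U_Y = n1*n2 - U_X = 25 - 1 = 24.
Step 4: No ties, so the exact null distribution of U (based on enumerating the C(10,5) = 252 equally likely rank assignments) gives the two-sided p-value.
Step 5: p-value = 0.015873; compare to alpha = 0.1. reject H0.

U_X = 1, p = 0.015873, reject H0 at alpha = 0.1.


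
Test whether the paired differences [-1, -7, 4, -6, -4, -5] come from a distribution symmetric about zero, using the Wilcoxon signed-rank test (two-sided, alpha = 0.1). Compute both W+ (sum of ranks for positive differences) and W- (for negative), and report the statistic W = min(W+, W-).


Step 1: Drop any zero differences (none here) and take |d_i|.
|d| = [1, 7, 4, 6, 4, 5]
Step 2: Midrank |d_i| (ties get averaged ranks).
ranks: |1|->1, |7|->6, |4|->2.5, |6|->5, |4|->2.5, |5|->4
Step 3: Attach original signs; sum ranks with positive sign and with negative sign.
W+ = 2.5 = 2.5
W- = 1 + 6 + 5 + 2.5 + 4 = 18.5
(Check: W+ + W- = 21 should equal n(n+1)/2 = 21.)
Step 4: Test statistic W = min(W+, W-) = 2.5.
Step 5: Ties in |d|, so use the tie-corrected normal approximation.
        E[W] = n(n+1)/4 = 6*7/4 = 10.5.
        Tie groups: |d|=4 (t=2); sum(t^3 - t) = 6.
        Var[W] = n(n+1)(2n+1)/24 - sum(t^3-t)/48 = 546/24 - 6/48 = 22.625.
        z = (W - E[W]) / sqrt(Var[W]) = (2.5 - 10.5) / 4.7566 = -1.6819.
        Two-sided p = 2*Phi(z) = 0.092592.
Step 6: alpha = 0.1. reject H0.

W+ = 2.5, W- = 18.5, W = min = 2.5, p = 0.092592, reject H0.


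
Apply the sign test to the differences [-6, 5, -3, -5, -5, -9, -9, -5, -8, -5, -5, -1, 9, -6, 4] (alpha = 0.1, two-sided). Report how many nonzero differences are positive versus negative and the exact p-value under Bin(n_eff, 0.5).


Step 1: Discard zero differences. Original n = 15; n_eff = number of nonzero differences = 15.
Nonzero differences (with sign): -6, +5, -3, -5, -5, -9, -9, -5, -8, -5, -5, -1, +9, -6, +4
Step 2: Count signs: positive = 3, negative = 12.
Step 3: Under H0: P(positive) = 0.5, so the number of positives S ~ Bin(15, 0.5).
Step 4: Two-sided exact p-value = sum of Bin(15,0.5) probabilities at or below the observed probability = 0.035156.
Step 5: alpha = 0.1. reject H0.

n_eff = 15, pos = 3, neg = 12, p = 0.035156, reject H0.


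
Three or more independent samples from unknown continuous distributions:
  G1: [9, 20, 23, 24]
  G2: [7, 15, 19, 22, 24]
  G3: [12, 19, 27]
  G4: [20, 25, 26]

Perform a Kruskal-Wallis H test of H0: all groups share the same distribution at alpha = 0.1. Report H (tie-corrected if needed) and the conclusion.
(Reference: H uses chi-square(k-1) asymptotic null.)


Step 1: Combine all N = 15 observations and assign midranks.
sorted (value, group, rank): (7,G2,1), (9,G1,2), (12,G3,3), (15,G2,4), (19,G2,5.5), (19,G3,5.5), (20,G1,7.5), (20,G4,7.5), (22,G2,9), (23,G1,10), (24,G1,11.5), (24,G2,11.5), (25,G4,13), (26,G4,14), (27,G3,15)
Step 2: Sum ranks within each group.
R_1 = 31 (n_1 = 4)
R_2 = 31 (n_2 = 5)
R_3 = 23.5 (n_3 = 3)
R_4 = 34.5 (n_4 = 3)
Step 3: H = 12/(N(N+1)) * sum(R_i^2/n_i) - 3(N+1)
     = 12/(15*16) * (31^2/4 + 31^2/5 + 23.5^2/3 + 34.5^2/3) - 3*16
     = 0.050000 * 1013.28 - 48
     = 2.664167.
Step 4: Ties present; correction factor C = 1 - 18/(15^3 - 15) = 0.994643. Corrected H = 2.664167 / 0.994643 = 2.678516.
Step 5: Under H0, H ~ chi^2(3); p-value = 0.443891.
Step 6: alpha = 0.1. fail to reject H0.

H = 2.6785, df = 3, p = 0.443891, fail to reject H0.


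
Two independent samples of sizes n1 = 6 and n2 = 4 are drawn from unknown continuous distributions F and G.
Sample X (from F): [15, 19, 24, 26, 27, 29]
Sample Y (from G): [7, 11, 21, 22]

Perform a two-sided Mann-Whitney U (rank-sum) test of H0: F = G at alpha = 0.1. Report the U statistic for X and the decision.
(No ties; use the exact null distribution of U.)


Step 1: Combine and sort all 10 observations; assign midranks.
sorted (value, group): (7,Y), (11,Y), (15,X), (19,X), (21,Y), (22,Y), (24,X), (26,X), (27,X), (29,X)
ranks: 7->1, 11->2, 15->3, 19->4, 21->5, 22->6, 24->7, 26->8, 27->9, 29->10
Step 2: Rank sum for X: R1 = 3 + 4 + 7 + 8 + 9 + 10 = 41.
Step 3: U_X = R1 - n1(n1+1)/2 = 41 - 6*7/2 = 41 - 21 = 20.
       U_Y = n1*n2 - U_X = 24 - 20 = 4.
Step 4: No ties, so the exact null distribution of U (based on enumerating the C(10,6) = 210 equally likely rank assignments) gives the two-sided p-value.
Step 5: p-value = 0.114286; compare to alpha = 0.1. fail to reject H0.

U_X = 20, p = 0.114286, fail to reject H0 at alpha = 0.1.


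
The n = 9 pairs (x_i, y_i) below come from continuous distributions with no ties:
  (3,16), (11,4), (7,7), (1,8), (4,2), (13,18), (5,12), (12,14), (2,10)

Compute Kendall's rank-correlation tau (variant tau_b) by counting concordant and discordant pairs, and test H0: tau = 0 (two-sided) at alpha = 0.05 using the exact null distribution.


Step 1: Enumerate the 36 unordered pairs (i,j) with i<j and classify each by sign(x_j-x_i) * sign(y_j-y_i).
  (1,2):dx=+8,dy=-12->D; (1,3):dx=+4,dy=-9->D; (1,4):dx=-2,dy=-8->C; (1,5):dx=+1,dy=-14->D
  (1,6):dx=+10,dy=+2->C; (1,7):dx=+2,dy=-4->D; (1,8):dx=+9,dy=-2->D; (1,9):dx=-1,dy=-6->C
  (2,3):dx=-4,dy=+3->D; (2,4):dx=-10,dy=+4->D; (2,5):dx=-7,dy=-2->C; (2,6):dx=+2,dy=+14->C
  (2,7):dx=-6,dy=+8->D; (2,8):dx=+1,dy=+10->C; (2,9):dx=-9,dy=+6->D; (3,4):dx=-6,dy=+1->D
  (3,5):dx=-3,dy=-5->C; (3,6):dx=+6,dy=+11->C; (3,7):dx=-2,dy=+5->D; (3,8):dx=+5,dy=+7->C
  (3,9):dx=-5,dy=+3->D; (4,5):dx=+3,dy=-6->D; (4,6):dx=+12,dy=+10->C; (4,7):dx=+4,dy=+4->C
  (4,8):dx=+11,dy=+6->C; (4,9):dx=+1,dy=+2->C; (5,6):dx=+9,dy=+16->C; (5,7):dx=+1,dy=+10->C
  (5,8):dx=+8,dy=+12->C; (5,9):dx=-2,dy=+8->D; (6,7):dx=-8,dy=-6->C; (6,8):dx=-1,dy=-4->C
  (6,9):dx=-11,dy=-8->C; (7,8):dx=+7,dy=+2->C; (7,9):dx=-3,dy=-2->C; (8,9):dx=-10,dy=-4->C
Step 2: C = 22, D = 14, total pairs = 36.
Step 3: tau = (C - D)/(n(n-1)/2) = (22 - 14)/36 = 0.222222.
Step 4: Exact two-sided p-value (enumerate n! = 362880 permutations of y under H0): p = 0.476709.
Step 5: alpha = 0.05. fail to reject H0.

tau_b = 0.2222 (C=22, D=14), p = 0.476709, fail to reject H0.


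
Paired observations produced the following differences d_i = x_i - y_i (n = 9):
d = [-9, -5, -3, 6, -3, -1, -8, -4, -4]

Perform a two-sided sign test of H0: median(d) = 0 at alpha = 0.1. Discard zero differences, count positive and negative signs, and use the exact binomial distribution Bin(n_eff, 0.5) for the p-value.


Step 1: Discard zero differences. Original n = 9; n_eff = number of nonzero differences = 9.
Nonzero differences (with sign): -9, -5, -3, +6, -3, -1, -8, -4, -4
Step 2: Count signs: positive = 1, negative = 8.
Step 3: Under H0: P(positive) = 0.5, so the number of positives S ~ Bin(9, 0.5).
Step 4: Two-sided exact p-value = sum of Bin(9,0.5) probabilities at or below the observed probability = 0.039062.
Step 5: alpha = 0.1. reject H0.

n_eff = 9, pos = 1, neg = 8, p = 0.039062, reject H0.


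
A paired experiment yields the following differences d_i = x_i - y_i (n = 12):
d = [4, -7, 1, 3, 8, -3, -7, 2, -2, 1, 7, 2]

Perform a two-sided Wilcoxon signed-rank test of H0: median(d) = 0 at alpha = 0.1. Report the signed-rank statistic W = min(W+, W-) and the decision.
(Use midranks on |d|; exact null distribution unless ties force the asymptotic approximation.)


Step 1: Drop any zero differences (none here) and take |d_i|.
|d| = [4, 7, 1, 3, 8, 3, 7, 2, 2, 1, 7, 2]
Step 2: Midrank |d_i| (ties get averaged ranks).
ranks: |4|->8, |7|->10, |1|->1.5, |3|->6.5, |8|->12, |3|->6.5, |7|->10, |2|->4, |2|->4, |1|->1.5, |7|->10, |2|->4
Step 3: Attach original signs; sum ranks with positive sign and with negative sign.
W+ = 8 + 1.5 + 6.5 + 12 + 4 + 1.5 + 10 + 4 = 47.5
W- = 10 + 6.5 + 10 + 4 = 30.5
(Check: W+ + W- = 78 should equal n(n+1)/2 = 78.)
Step 4: Test statistic W = min(W+, W-) = 30.5.
Step 5: Ties in |d|, so use the tie-corrected normal approximation.
        E[W] = n(n+1)/4 = 12*13/4 = 39.
        Tie groups: |d|=1 (t=2), |d|=2 (t=3), |d|=3 (t=2), |d|=7 (t=3); sum(t^3 - t) = 60.
        Var[W] = n(n+1)(2n+1)/24 - sum(t^3-t)/48 = 3900/24 - 60/48 = 161.25.
        z = (W - E[W]) / sqrt(Var[W]) = (30.5 - 39) / 12.6984 = -0.6694.
        Two-sided p = 2*Phi(z) = 0.503257.
Step 6: alpha = 0.1. fail to reject H0.

W+ = 47.5, W- = 30.5, W = min = 30.5, p = 0.503257, fail to reject H0.


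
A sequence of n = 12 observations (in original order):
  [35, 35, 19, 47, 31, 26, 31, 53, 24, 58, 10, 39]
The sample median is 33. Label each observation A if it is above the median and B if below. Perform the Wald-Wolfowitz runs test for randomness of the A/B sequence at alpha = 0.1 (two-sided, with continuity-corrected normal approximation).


Step 1: Compute median = 33; label A = above, B = below.
Labels in order: AABABBBABABA  (n_A = 6, n_B = 6)
Step 2: Count runs R = 9.
Step 3: Under H0 (random ordering), E[R] = 2*n_A*n_B/(n_A+n_B) + 1 = 2*6*6/12 + 1 = 7.0000.
        Var[R] = 2*n_A*n_B*(2*n_A*n_B - n_A - n_B) / ((n_A+n_B)^2 * (n_A+n_B-1)) = 4320/1584 = 2.7273.
        SD[R] = 1.6514.
Step 4: Continuity-corrected z = (R - 0.5 - E[R]) / SD[R] = (9 - 0.5 - 7.0000) / 1.6514 = 0.9083.
Step 5: Two-sided p-value via normal approximation = 2*(1 - Phi(|z|)) = 0.363722.
Step 6: alpha = 0.1. fail to reject H0.

R = 9, z = 0.9083, p = 0.363722, fail to reject H0.


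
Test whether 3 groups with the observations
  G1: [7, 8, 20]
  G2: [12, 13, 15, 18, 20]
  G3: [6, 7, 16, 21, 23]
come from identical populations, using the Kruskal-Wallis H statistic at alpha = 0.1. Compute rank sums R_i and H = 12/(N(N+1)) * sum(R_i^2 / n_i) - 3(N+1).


Step 1: Combine all N = 13 observations and assign midranks.
sorted (value, group, rank): (6,G3,1), (7,G1,2.5), (7,G3,2.5), (8,G1,4), (12,G2,5), (13,G2,6), (15,G2,7), (16,G3,8), (18,G2,9), (20,G1,10.5), (20,G2,10.5), (21,G3,12), (23,G3,13)
Step 2: Sum ranks within each group.
R_1 = 17 (n_1 = 3)
R_2 = 37.5 (n_2 = 5)
R_3 = 36.5 (n_3 = 5)
Step 3: H = 12/(N(N+1)) * sum(R_i^2/n_i) - 3(N+1)
     = 12/(13*14) * (17^2/3 + 37.5^2/5 + 36.5^2/5) - 3*14
     = 0.065934 * 644.033 - 42
     = 0.463736.
Step 4: Ties present; correction factor C = 1 - 12/(13^3 - 13) = 0.994505. Corrected H = 0.463736 / 0.994505 = 0.466298.
Step 5: Under H0, H ~ chi^2(2); p-value = 0.792035.
Step 6: alpha = 0.1. fail to reject H0.

H = 0.4663, df = 2, p = 0.792035, fail to reject H0.


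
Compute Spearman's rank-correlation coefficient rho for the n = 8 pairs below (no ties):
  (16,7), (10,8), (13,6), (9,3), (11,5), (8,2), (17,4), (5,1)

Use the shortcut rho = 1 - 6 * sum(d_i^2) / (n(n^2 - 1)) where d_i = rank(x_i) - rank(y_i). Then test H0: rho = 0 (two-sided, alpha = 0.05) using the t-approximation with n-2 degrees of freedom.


Step 1: Rank x and y separately (midranks; no ties here).
rank(x): 16->7, 10->4, 13->6, 9->3, 11->5, 8->2, 17->8, 5->1
rank(y): 7->7, 8->8, 6->6, 3->3, 5->5, 2->2, 4->4, 1->1
Step 2: d_i = R_x(i) - R_y(i); compute d_i^2.
  (7-7)^2=0, (4-8)^2=16, (6-6)^2=0, (3-3)^2=0, (5-5)^2=0, (2-2)^2=0, (8-4)^2=16, (1-1)^2=0
sum(d^2) = 32.
Step 3: rho = 1 - 6*32 / (8*(8^2 - 1)) = 1 - 192/504 = 0.619048.
Step 4: Under H0, t = rho * sqrt((n-2)/(1-rho^2)) = 1.9308 ~ t(6).
Step 5: Two-sided p-value from the t-distribution with 6 df = 0.101733.
Step 6: alpha = 0.05. fail to reject H0.

rho = 0.6190, p = 0.101733, fail to reject H0 at alpha = 0.05.


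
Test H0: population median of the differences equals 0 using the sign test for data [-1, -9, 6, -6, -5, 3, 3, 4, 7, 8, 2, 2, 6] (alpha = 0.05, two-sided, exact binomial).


Step 1: Discard zero differences. Original n = 13; n_eff = number of nonzero differences = 13.
Nonzero differences (with sign): -1, -9, +6, -6, -5, +3, +3, +4, +7, +8, +2, +2, +6
Step 2: Count signs: positive = 9, negative = 4.
Step 3: Under H0: P(positive) = 0.5, so the number of positives S ~ Bin(13, 0.5).
Step 4: Two-sided exact p-value = sum of Bin(13,0.5) probabilities at or below the observed probability = 0.266846.
Step 5: alpha = 0.05. fail to reject H0.

n_eff = 13, pos = 9, neg = 4, p = 0.266846, fail to reject H0.


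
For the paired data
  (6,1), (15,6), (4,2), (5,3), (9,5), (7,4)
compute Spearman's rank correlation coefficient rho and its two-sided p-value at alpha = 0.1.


Step 1: Rank x and y separately (midranks; no ties here).
rank(x): 6->3, 15->6, 4->1, 5->2, 9->5, 7->4
rank(y): 1->1, 6->6, 2->2, 3->3, 5->5, 4->4
Step 2: d_i = R_x(i) - R_y(i); compute d_i^2.
  (3-1)^2=4, (6-6)^2=0, (1-2)^2=1, (2-3)^2=1, (5-5)^2=0, (4-4)^2=0
sum(d^2) = 6.
Step 3: rho = 1 - 6*6 / (6*(6^2 - 1)) = 1 - 36/210 = 0.828571.
Step 4: Under H0, t = rho * sqrt((n-2)/(1-rho^2)) = 2.9598 ~ t(4).
Step 5: Two-sided p-value from the t-distribution with 4 df = 0.041563.
Step 6: alpha = 0.1. reject H0.

rho = 0.8286, p = 0.041563, reject H0 at alpha = 0.1.


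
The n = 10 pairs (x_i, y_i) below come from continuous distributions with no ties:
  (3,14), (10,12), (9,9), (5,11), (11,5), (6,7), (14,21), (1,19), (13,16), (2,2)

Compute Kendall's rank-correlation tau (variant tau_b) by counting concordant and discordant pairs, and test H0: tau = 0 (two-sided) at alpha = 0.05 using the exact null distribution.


Step 1: Enumerate the 45 unordered pairs (i,j) with i<j and classify each by sign(x_j-x_i) * sign(y_j-y_i).
  (1,2):dx=+7,dy=-2->D; (1,3):dx=+6,dy=-5->D; (1,4):dx=+2,dy=-3->D; (1,5):dx=+8,dy=-9->D
  (1,6):dx=+3,dy=-7->D; (1,7):dx=+11,dy=+7->C; (1,8):dx=-2,dy=+5->D; (1,9):dx=+10,dy=+2->C
  (1,10):dx=-1,dy=-12->C; (2,3):dx=-1,dy=-3->C; (2,4):dx=-5,dy=-1->C; (2,5):dx=+1,dy=-7->D
  (2,6):dx=-4,dy=-5->C; (2,7):dx=+4,dy=+9->C; (2,8):dx=-9,dy=+7->D; (2,9):dx=+3,dy=+4->C
  (2,10):dx=-8,dy=-10->C; (3,4):dx=-4,dy=+2->D; (3,5):dx=+2,dy=-4->D; (3,6):dx=-3,dy=-2->C
  (3,7):dx=+5,dy=+12->C; (3,8):dx=-8,dy=+10->D; (3,9):dx=+4,dy=+7->C; (3,10):dx=-7,dy=-7->C
  (4,5):dx=+6,dy=-6->D; (4,6):dx=+1,dy=-4->D; (4,7):dx=+9,dy=+10->C; (4,8):dx=-4,dy=+8->D
  (4,9):dx=+8,dy=+5->C; (4,10):dx=-3,dy=-9->C; (5,6):dx=-5,dy=+2->D; (5,7):dx=+3,dy=+16->C
  (5,8):dx=-10,dy=+14->D; (5,9):dx=+2,dy=+11->C; (5,10):dx=-9,dy=-3->C; (6,7):dx=+8,dy=+14->C
  (6,8):dx=-5,dy=+12->D; (6,9):dx=+7,dy=+9->C; (6,10):dx=-4,dy=-5->C; (7,8):dx=-13,dy=-2->C
  (7,9):dx=-1,dy=-5->C; (7,10):dx=-12,dy=-19->C; (8,9):dx=+12,dy=-3->D; (8,10):dx=+1,dy=-17->D
  (9,10):dx=-11,dy=-14->C
Step 2: C = 26, D = 19, total pairs = 45.
Step 3: tau = (C - D)/(n(n-1)/2) = (26 - 19)/45 = 0.155556.
Step 4: Exact two-sided p-value (enumerate n! = 3628800 permutations of y under H0): p = 0.600654.
Step 5: alpha = 0.05. fail to reject H0.

tau_b = 0.1556 (C=26, D=19), p = 0.600654, fail to reject H0.


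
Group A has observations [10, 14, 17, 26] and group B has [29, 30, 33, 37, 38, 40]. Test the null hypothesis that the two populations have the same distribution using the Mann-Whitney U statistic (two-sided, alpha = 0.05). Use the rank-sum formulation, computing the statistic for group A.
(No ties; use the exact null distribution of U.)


Step 1: Combine and sort all 10 observations; assign midranks.
sorted (value, group): (10,X), (14,X), (17,X), (26,X), (29,Y), (30,Y), (33,Y), (37,Y), (38,Y), (40,Y)
ranks: 10->1, 14->2, 17->3, 26->4, 29->5, 30->6, 33->7, 37->8, 38->9, 40->10
Step 2: Rank sum for X: R1 = 1 + 2 + 3 + 4 = 10.
Step 3: U_X = R1 - n1(n1+1)/2 = 10 - 4*5/2 = 10 - 10 = 0.
       U_Y = n1*n2 - U_X = 24 - 0 = 24.
Step 4: No ties, so the exact null distribution of U (based on enumerating the C(10,4) = 210 equally likely rank assignments) gives the two-sided p-value.
Step 5: p-value = 0.009524; compare to alpha = 0.05. reject H0.

U_X = 0, p = 0.009524, reject H0 at alpha = 0.05.


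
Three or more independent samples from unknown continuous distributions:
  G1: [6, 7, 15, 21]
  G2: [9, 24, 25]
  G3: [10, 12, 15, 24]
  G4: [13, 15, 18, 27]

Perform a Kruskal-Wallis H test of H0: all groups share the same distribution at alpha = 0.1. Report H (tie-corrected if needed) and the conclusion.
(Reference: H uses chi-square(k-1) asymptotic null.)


Step 1: Combine all N = 15 observations and assign midranks.
sorted (value, group, rank): (6,G1,1), (7,G1,2), (9,G2,3), (10,G3,4), (12,G3,5), (13,G4,6), (15,G1,8), (15,G3,8), (15,G4,8), (18,G4,10), (21,G1,11), (24,G2,12.5), (24,G3,12.5), (25,G2,14), (27,G4,15)
Step 2: Sum ranks within each group.
R_1 = 22 (n_1 = 4)
R_2 = 29.5 (n_2 = 3)
R_3 = 29.5 (n_3 = 4)
R_4 = 39 (n_4 = 4)
Step 3: H = 12/(N(N+1)) * sum(R_i^2/n_i) - 3(N+1)
     = 12/(15*16) * (22^2/4 + 29.5^2/3 + 29.5^2/4 + 39^2/4) - 3*16
     = 0.050000 * 1008.9 - 48
     = 2.444792.
Step 4: Ties present; correction factor C = 1 - 30/(15^3 - 15) = 0.991071. Corrected H = 2.444792 / 0.991071 = 2.466817.
Step 5: Under H0, H ~ chi^2(3); p-value = 0.481318.
Step 6: alpha = 0.1. fail to reject H0.

H = 2.4668, df = 3, p = 0.481318, fail to reject H0.


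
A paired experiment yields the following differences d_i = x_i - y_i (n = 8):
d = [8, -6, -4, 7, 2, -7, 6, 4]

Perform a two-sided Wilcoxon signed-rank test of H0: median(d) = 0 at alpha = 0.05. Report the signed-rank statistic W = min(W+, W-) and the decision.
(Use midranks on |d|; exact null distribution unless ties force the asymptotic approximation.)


Step 1: Drop any zero differences (none here) and take |d_i|.
|d| = [8, 6, 4, 7, 2, 7, 6, 4]
Step 2: Midrank |d_i| (ties get averaged ranks).
ranks: |8|->8, |6|->4.5, |4|->2.5, |7|->6.5, |2|->1, |7|->6.5, |6|->4.5, |4|->2.5
Step 3: Attach original signs; sum ranks with positive sign and with negative sign.
W+ = 8 + 6.5 + 1 + 4.5 + 2.5 = 22.5
W- = 4.5 + 2.5 + 6.5 = 13.5
(Check: W+ + W- = 36 should equal n(n+1)/2 = 36.)
Step 4: Test statistic W = min(W+, W-) = 13.5.
Step 5: Ties in |d|, so use the tie-corrected normal approximation.
        E[W] = n(n+1)/4 = 8*9/4 = 18.
        Tie groups: |d|=4 (t=2), |d|=6 (t=2), |d|=7 (t=2); sum(t^3 - t) = 18.
        Var[W] = n(n+1)(2n+1)/24 - sum(t^3-t)/48 = 1224/24 - 18/48 = 50.625.
        z = (W - E[W]) / sqrt(Var[W]) = (13.5 - 18) / 7.1151 = -0.6325.
        Two-sided p = 2*Phi(z) = 0.527089.
Step 6: alpha = 0.05. fail to reject H0.

W+ = 22.5, W- = 13.5, W = min = 13.5, p = 0.527089, fail to reject H0.


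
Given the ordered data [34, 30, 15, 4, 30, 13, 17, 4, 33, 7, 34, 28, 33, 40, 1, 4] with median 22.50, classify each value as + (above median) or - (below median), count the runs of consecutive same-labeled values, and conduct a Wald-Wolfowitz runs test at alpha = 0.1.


Step 1: Compute median = 22.50; label A = above, B = below.
Labels in order: AABBABBBABAAAABB  (n_A = 8, n_B = 8)
Step 2: Count runs R = 8.
Step 3: Under H0 (random ordering), E[R] = 2*n_A*n_B/(n_A+n_B) + 1 = 2*8*8/16 + 1 = 9.0000.
        Var[R] = 2*n_A*n_B*(2*n_A*n_B - n_A - n_B) / ((n_A+n_B)^2 * (n_A+n_B-1)) = 14336/3840 = 3.7333.
        SD[R] = 1.9322.
Step 4: Continuity-corrected z = (R + 0.5 - E[R]) / SD[R] = (8 + 0.5 - 9.0000) / 1.9322 = -0.2588.
Step 5: Two-sided p-value via normal approximation = 2*(1 - Phi(|z|)) = 0.795809.
Step 6: alpha = 0.1. fail to reject H0.

R = 8, z = -0.2588, p = 0.795809, fail to reject H0.


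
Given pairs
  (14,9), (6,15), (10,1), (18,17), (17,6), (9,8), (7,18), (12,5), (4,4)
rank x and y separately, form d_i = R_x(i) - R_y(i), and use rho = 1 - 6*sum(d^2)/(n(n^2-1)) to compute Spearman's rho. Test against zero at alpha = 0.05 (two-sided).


Step 1: Rank x and y separately (midranks; no ties here).
rank(x): 14->7, 6->2, 10->5, 18->9, 17->8, 9->4, 7->3, 12->6, 4->1
rank(y): 9->6, 15->7, 1->1, 17->8, 6->4, 8->5, 18->9, 5->3, 4->2
Step 2: d_i = R_x(i) - R_y(i); compute d_i^2.
  (7-6)^2=1, (2-7)^2=25, (5-1)^2=16, (9-8)^2=1, (8-4)^2=16, (4-5)^2=1, (3-9)^2=36, (6-3)^2=9, (1-2)^2=1
sum(d^2) = 106.
Step 3: rho = 1 - 6*106 / (9*(9^2 - 1)) = 1 - 636/720 = 0.116667.
Step 4: Under H0, t = rho * sqrt((n-2)/(1-rho^2)) = 0.3108 ~ t(7).
Step 5: Two-sided p-value from the t-distribution with 7 df = 0.765008.
Step 6: alpha = 0.05. fail to reject H0.

rho = 0.1167, p = 0.765008, fail to reject H0 at alpha = 0.05.


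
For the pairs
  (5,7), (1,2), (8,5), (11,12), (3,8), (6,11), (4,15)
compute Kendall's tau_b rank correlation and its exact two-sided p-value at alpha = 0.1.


Step 1: Enumerate the 21 unordered pairs (i,j) with i<j and classify each by sign(x_j-x_i) * sign(y_j-y_i).
  (1,2):dx=-4,dy=-5->C; (1,3):dx=+3,dy=-2->D; (1,4):dx=+6,dy=+5->C; (1,5):dx=-2,dy=+1->D
  (1,6):dx=+1,dy=+4->C; (1,7):dx=-1,dy=+8->D; (2,3):dx=+7,dy=+3->C; (2,4):dx=+10,dy=+10->C
  (2,5):dx=+2,dy=+6->C; (2,6):dx=+5,dy=+9->C; (2,7):dx=+3,dy=+13->C; (3,4):dx=+3,dy=+7->C
  (3,5):dx=-5,dy=+3->D; (3,6):dx=-2,dy=+6->D; (3,7):dx=-4,dy=+10->D; (4,5):dx=-8,dy=-4->C
  (4,6):dx=-5,dy=-1->C; (4,7):dx=-7,dy=+3->D; (5,6):dx=+3,dy=+3->C; (5,7):dx=+1,dy=+7->C
  (6,7):dx=-2,dy=+4->D
Step 2: C = 13, D = 8, total pairs = 21.
Step 3: tau = (C - D)/(n(n-1)/2) = (13 - 8)/21 = 0.238095.
Step 4: Exact two-sided p-value (enumerate n! = 5040 permutations of y under H0): p = 0.561905.
Step 5: alpha = 0.1. fail to reject H0.

tau_b = 0.2381 (C=13, D=8), p = 0.561905, fail to reject H0.


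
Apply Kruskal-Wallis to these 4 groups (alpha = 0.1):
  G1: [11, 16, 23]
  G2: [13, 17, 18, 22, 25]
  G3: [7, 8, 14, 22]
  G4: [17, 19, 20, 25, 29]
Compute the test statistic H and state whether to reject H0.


Step 1: Combine all N = 17 observations and assign midranks.
sorted (value, group, rank): (7,G3,1), (8,G3,2), (11,G1,3), (13,G2,4), (14,G3,5), (16,G1,6), (17,G2,7.5), (17,G4,7.5), (18,G2,9), (19,G4,10), (20,G4,11), (22,G2,12.5), (22,G3,12.5), (23,G1,14), (25,G2,15.5), (25,G4,15.5), (29,G4,17)
Step 2: Sum ranks within each group.
R_1 = 23 (n_1 = 3)
R_2 = 48.5 (n_2 = 5)
R_3 = 20.5 (n_3 = 4)
R_4 = 61 (n_4 = 5)
Step 3: H = 12/(N(N+1)) * sum(R_i^2/n_i) - 3(N+1)
     = 12/(17*18) * (23^2/3 + 48.5^2/5 + 20.5^2/4 + 61^2/5) - 3*18
     = 0.039216 * 1496.05 - 54
     = 4.668464.
Step 4: Ties present; correction factor C = 1 - 18/(17^3 - 17) = 0.996324. Corrected H = 4.668464 / 0.996324 = 4.685691.
Step 5: Under H0, H ~ chi^2(3); p-value = 0.196313.
Step 6: alpha = 0.1. fail to reject H0.

H = 4.6857, df = 3, p = 0.196313, fail to reject H0.


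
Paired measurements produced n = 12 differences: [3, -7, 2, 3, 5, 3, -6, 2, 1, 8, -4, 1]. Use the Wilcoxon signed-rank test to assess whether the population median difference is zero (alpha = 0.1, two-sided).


Step 1: Drop any zero differences (none here) and take |d_i|.
|d| = [3, 7, 2, 3, 5, 3, 6, 2, 1, 8, 4, 1]
Step 2: Midrank |d_i| (ties get averaged ranks).
ranks: |3|->6, |7|->11, |2|->3.5, |3|->6, |5|->9, |3|->6, |6|->10, |2|->3.5, |1|->1.5, |8|->12, |4|->8, |1|->1.5
Step 3: Attach original signs; sum ranks with positive sign and with negative sign.
W+ = 6 + 3.5 + 6 + 9 + 6 + 3.5 + 1.5 + 12 + 1.5 = 49
W- = 11 + 10 + 8 = 29
(Check: W+ + W- = 78 should equal n(n+1)/2 = 78.)
Step 4: Test statistic W = min(W+, W-) = 29.
Step 5: Ties in |d|, so use the tie-corrected normal approximation.
        E[W] = n(n+1)/4 = 12*13/4 = 39.
        Tie groups: |d|=1 (t=2), |d|=2 (t=2), |d|=3 (t=3); sum(t^3 - t) = 36.
        Var[W] = n(n+1)(2n+1)/24 - sum(t^3-t)/48 = 3900/24 - 36/48 = 161.75.
        z = (W - E[W]) / sqrt(Var[W]) = (29 - 39) / 12.7181 = -0.7863.
        Two-sided p = 2*Phi(z) = 0.431703.
Step 6: alpha = 0.1. fail to reject H0.

W+ = 49, W- = 29, W = min = 29, p = 0.431703, fail to reject H0.


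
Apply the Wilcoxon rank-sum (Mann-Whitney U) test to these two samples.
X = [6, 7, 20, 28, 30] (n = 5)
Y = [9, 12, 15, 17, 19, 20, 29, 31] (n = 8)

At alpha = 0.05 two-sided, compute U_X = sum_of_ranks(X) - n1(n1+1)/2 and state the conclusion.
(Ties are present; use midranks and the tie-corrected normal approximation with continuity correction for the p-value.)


Step 1: Combine and sort all 13 observations; assign midranks.
sorted (value, group): (6,X), (7,X), (9,Y), (12,Y), (15,Y), (17,Y), (19,Y), (20,X), (20,Y), (28,X), (29,Y), (30,X), (31,Y)
ranks: 6->1, 7->2, 9->3, 12->4, 15->5, 17->6, 19->7, 20->8.5, 20->8.5, 28->10, 29->11, 30->12, 31->13
Step 2: Rank sum for X: R1 = 1 + 2 + 8.5 + 10 + 12 = 33.5.
Step 3: U_X = R1 - n1(n1+1)/2 = 33.5 - 5*6/2 = 33.5 - 15 = 18.5.
       U_Y = n1*n2 - U_X = 40 - 18.5 = 21.5.
Step 4: Ties are present, so use the tie-corrected normal approximation (with continuity correction) for the p-value.
Step 5: p-value = 0.883458; compare to alpha = 0.05. fail to reject H0.

U_X = 18.5, p = 0.883458, fail to reject H0 at alpha = 0.05.


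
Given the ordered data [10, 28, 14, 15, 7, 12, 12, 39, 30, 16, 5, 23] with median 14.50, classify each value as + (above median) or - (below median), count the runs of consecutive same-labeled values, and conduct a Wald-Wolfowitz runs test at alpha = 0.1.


Step 1: Compute median = 14.50; label A = above, B = below.
Labels in order: BABABBBAAABA  (n_A = 6, n_B = 6)
Step 2: Count runs R = 8.
Step 3: Under H0 (random ordering), E[R] = 2*n_A*n_B/(n_A+n_B) + 1 = 2*6*6/12 + 1 = 7.0000.
        Var[R] = 2*n_A*n_B*(2*n_A*n_B - n_A - n_B) / ((n_A+n_B)^2 * (n_A+n_B-1)) = 4320/1584 = 2.7273.
        SD[R] = 1.6514.
Step 4: Continuity-corrected z = (R - 0.5 - E[R]) / SD[R] = (8 - 0.5 - 7.0000) / 1.6514 = 0.3028.
Step 5: Two-sided p-value via normal approximation = 2*(1 - Phi(|z|)) = 0.762069.
Step 6: alpha = 0.1. fail to reject H0.

R = 8, z = 0.3028, p = 0.762069, fail to reject H0.


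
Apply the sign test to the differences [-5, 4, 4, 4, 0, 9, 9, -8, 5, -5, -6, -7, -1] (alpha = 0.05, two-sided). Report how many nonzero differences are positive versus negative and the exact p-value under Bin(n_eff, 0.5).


Step 1: Discard zero differences. Original n = 13; n_eff = number of nonzero differences = 12.
Nonzero differences (with sign): -5, +4, +4, +4, +9, +9, -8, +5, -5, -6, -7, -1
Step 2: Count signs: positive = 6, negative = 6.
Step 3: Under H0: P(positive) = 0.5, so the number of positives S ~ Bin(12, 0.5).
Step 4: Two-sided exact p-value = sum of Bin(12,0.5) probabilities at or below the observed probability = 1.000000.
Step 5: alpha = 0.05. fail to reject H0.

n_eff = 12, pos = 6, neg = 6, p = 1.000000, fail to reject H0.


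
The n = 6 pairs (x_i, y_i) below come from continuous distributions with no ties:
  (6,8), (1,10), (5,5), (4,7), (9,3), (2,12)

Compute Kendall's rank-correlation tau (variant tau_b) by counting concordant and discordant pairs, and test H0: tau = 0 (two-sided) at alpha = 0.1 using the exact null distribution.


Step 1: Enumerate the 15 unordered pairs (i,j) with i<j and classify each by sign(x_j-x_i) * sign(y_j-y_i).
  (1,2):dx=-5,dy=+2->D; (1,3):dx=-1,dy=-3->C; (1,4):dx=-2,dy=-1->C; (1,5):dx=+3,dy=-5->D
  (1,6):dx=-4,dy=+4->D; (2,3):dx=+4,dy=-5->D; (2,4):dx=+3,dy=-3->D; (2,5):dx=+8,dy=-7->D
  (2,6):dx=+1,dy=+2->C; (3,4):dx=-1,dy=+2->D; (3,5):dx=+4,dy=-2->D; (3,6):dx=-3,dy=+7->D
  (4,5):dx=+5,dy=-4->D; (4,6):dx=-2,dy=+5->D; (5,6):dx=-7,dy=+9->D
Step 2: C = 3, D = 12, total pairs = 15.
Step 3: tau = (C - D)/(n(n-1)/2) = (3 - 12)/15 = -0.600000.
Step 4: Exact two-sided p-value (enumerate n! = 720 permutations of y under H0): p = 0.136111.
Step 5: alpha = 0.1. fail to reject H0.

tau_b = -0.6000 (C=3, D=12), p = 0.136111, fail to reject H0.


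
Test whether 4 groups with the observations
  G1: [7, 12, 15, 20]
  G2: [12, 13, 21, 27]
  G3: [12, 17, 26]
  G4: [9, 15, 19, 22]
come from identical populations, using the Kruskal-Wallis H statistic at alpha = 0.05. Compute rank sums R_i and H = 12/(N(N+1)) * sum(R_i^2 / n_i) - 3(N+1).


Step 1: Combine all N = 15 observations and assign midranks.
sorted (value, group, rank): (7,G1,1), (9,G4,2), (12,G1,4), (12,G2,4), (12,G3,4), (13,G2,6), (15,G1,7.5), (15,G4,7.5), (17,G3,9), (19,G4,10), (20,G1,11), (21,G2,12), (22,G4,13), (26,G3,14), (27,G2,15)
Step 2: Sum ranks within each group.
R_1 = 23.5 (n_1 = 4)
R_2 = 37 (n_2 = 4)
R_3 = 27 (n_3 = 3)
R_4 = 32.5 (n_4 = 4)
Step 3: H = 12/(N(N+1)) * sum(R_i^2/n_i) - 3(N+1)
     = 12/(15*16) * (23.5^2/4 + 37^2/4 + 27^2/3 + 32.5^2/4) - 3*16
     = 0.050000 * 987.375 - 48
     = 1.368750.
Step 4: Ties present; correction factor C = 1 - 30/(15^3 - 15) = 0.991071. Corrected H = 1.368750 / 0.991071 = 1.381081.
Step 5: Under H0, H ~ chi^2(3); p-value = 0.709975.
Step 6: alpha = 0.05. fail to reject H0.

H = 1.3811, df = 3, p = 0.709975, fail to reject H0.
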